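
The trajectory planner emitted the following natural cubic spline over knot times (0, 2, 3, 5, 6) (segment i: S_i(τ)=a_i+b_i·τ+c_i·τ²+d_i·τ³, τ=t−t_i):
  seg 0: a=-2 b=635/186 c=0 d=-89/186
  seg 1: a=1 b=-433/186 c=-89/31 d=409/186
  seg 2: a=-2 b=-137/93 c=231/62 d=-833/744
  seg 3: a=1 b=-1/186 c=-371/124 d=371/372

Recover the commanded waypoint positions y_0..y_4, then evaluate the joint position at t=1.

y_0=-2 y_1=1 y_2=-2 y_3=1 y_4=-1
S(1) = 29/31

y_0 = S_0(0) = a_0 = -2
y_1 = S_1(0) = a_1 = 1
y_2 = S_2(0) = a_2 = -2
y_3 = S_3(0) = a_3 = 1
y_4 = S_3(1) = -1
t_q=1 is in segment 0 (τ=1); S_0(τ)=29/31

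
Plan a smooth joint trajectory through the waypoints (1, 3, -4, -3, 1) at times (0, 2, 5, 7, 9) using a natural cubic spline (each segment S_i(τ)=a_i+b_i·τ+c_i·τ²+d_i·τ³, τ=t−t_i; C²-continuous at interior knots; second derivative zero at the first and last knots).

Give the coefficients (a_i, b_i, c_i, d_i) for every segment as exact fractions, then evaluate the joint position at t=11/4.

  seg 0: a=1 b=1969/1032 c=0 d=-937/4128
  seg 1: a=3 b=-421/516 c=-937/688 d=589/2064
  seg 2: a=-4 b=-2647/2064 c=415/344 d=-1301/8256
  seg 3: a=-3 b=1705/1032 c=359/1376 d=-359/8256
S(11/4) = 76721/44032

Δ: Δ0=1, Δ1=-7/3, Δ2=1/2, Δ3=2
row 1: diag=10, rhs=-20; c'=3/10, d'=-2
row 2: denom=10−3·3/10=91/10; d'=(17−3·-2)/(91/10)=230/91
row 3: denom=8−2·20/91=688/91; d'=(9−2·230/91)/(688/91)=359/688
back: M3=359/688
back: M2=230/91−20/91·359/688=415/172
back: M1=-2−3/10·415/172=-937/344
M: M0=0, M1=-937/344, M2=415/172, M3=359/688, M4=0
seg 0: a=1, c=M0/2=0, d=(M1−M0)/(6·2)=-937/4128, b=Δ0−h0·(2M0+M1)/6=1969/1032
seg 1: a=3, c=M1/2=-937/688, d=(M2−M1)/(6·3)=589/2064, b=Δ1−h1·(2M1+M2)/6=-421/516
seg 2: a=-4, c=M2/2=415/344, d=(M3−M2)/(6·2)=-1301/8256, b=Δ2−h2·(2M2+M3)/6=-2647/2064
seg 3: a=-3, c=M3/2=359/1376, d=(M4−M3)/(6·2)=-359/8256, b=Δ3−h3·(2M3+M4)/6=1705/1032
t_q=11/4 → seg 1, τ=3/4; S=3+-421/516·τ+-937/688·τ²+589/2064·τ³=76721/44032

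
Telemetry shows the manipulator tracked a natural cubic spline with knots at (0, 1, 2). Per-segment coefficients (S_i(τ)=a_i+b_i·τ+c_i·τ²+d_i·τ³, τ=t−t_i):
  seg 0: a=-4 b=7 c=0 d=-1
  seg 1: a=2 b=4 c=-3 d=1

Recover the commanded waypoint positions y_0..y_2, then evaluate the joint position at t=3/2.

y_0 = S_0(0) = a_0 = -4
y_1 = S_1(0) = a_1 = 2
y_2 = S_1(1) = 4
t_q=3/2 is in segment 1 (τ=1/2); S_1(τ)=27/8

y_0=-4 y_1=2 y_2=4
S(3/2) = 27/8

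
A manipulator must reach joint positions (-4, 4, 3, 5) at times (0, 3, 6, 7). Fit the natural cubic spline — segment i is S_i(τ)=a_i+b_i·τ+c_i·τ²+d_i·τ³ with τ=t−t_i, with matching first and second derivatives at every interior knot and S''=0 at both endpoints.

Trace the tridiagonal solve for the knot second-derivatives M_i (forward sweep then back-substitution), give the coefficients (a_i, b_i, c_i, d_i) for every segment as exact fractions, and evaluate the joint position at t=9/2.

Δ: Δ0=8/3, Δ1=-1/3, Δ2=2
row 1: diag=12, rhs=-18; c'=1/4, d'=-3/2
row 2: denom=8−3·1/4=29/4; d'=(14−3·-3/2)/(29/4)=74/29
back: M2=74/29
back: M1=-3/2−1/4·74/29=-62/29
M: M0=0, M1=-62/29, M2=74/29, M3=0
seg 0: a=-4, c=M0/2=0, d=(M1−M0)/(6·3)=-31/261, b=Δ0−h0·(2M0+M1)/6=325/87
seg 1: a=4, c=M1/2=-31/29, d=(M2−M1)/(6·3)=68/261, b=Δ1−h1·(2M1+M2)/6=46/87
seg 2: a=3, c=M2/2=37/29, d=(M3−M2)/(6·1)=-37/87, b=Δ2−h2·(2M2+M3)/6=100/87
t_q=9/2 → seg 1, τ=3/2; S=4+46/87·τ+-31/29·τ²+68/261·τ³=379/116

  seg 0: a=-4 b=325/87 c=0 d=-31/261
  seg 1: a=4 b=46/87 c=-31/29 d=68/261
  seg 2: a=3 b=100/87 c=37/29 d=-37/87
S(9/2) = 379/116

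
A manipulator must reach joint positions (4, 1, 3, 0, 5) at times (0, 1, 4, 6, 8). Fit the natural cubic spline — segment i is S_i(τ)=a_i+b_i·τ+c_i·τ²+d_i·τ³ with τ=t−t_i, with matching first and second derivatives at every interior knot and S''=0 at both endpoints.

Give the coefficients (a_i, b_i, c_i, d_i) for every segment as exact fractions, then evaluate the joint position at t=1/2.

  seg 0: a=4 b=-736/201 c=0 d=133/201
  seg 1: a=1 b=-337/201 c=133/67 d=-242/603
  seg 2: a=3 b=-121/201 c=-109/67 d=947/1608
  seg 3: a=0 b=-17/402 c=511/268 d=-511/1608
S(1/2) = 1207/536

Δ: Δ0=-3, Δ1=2/3, Δ2=-3/2, Δ3=5/2
row 1: diag=8, rhs=22; c'=3/8, d'=11/4
row 2: denom=10−3·3/8=71/8; d'=(-13−3·11/4)/(71/8)=-170/71
row 3: denom=8−2·16/71=536/71; d'=(24−2·-170/71)/(536/71)=511/134
back: M3=511/134
back: M2=-170/71−16/71·511/134=-218/67
back: M1=11/4−3/8·-218/67=266/67
M: M0=0, M1=266/67, M2=-218/67, M3=511/134, M4=0
seg 0: a=4, c=M0/2=0, d=(M1−M0)/(6·1)=133/201, b=Δ0−h0·(2M0+M1)/6=-736/201
seg 1: a=1, c=M1/2=133/67, d=(M2−M1)/(6·3)=-242/603, b=Δ1−h1·(2M1+M2)/6=-337/201
seg 2: a=3, c=M2/2=-109/67, d=(M3−M2)/(6·2)=947/1608, b=Δ2−h2·(2M2+M3)/6=-121/201
seg 3: a=0, c=M3/2=511/268, d=(M4−M3)/(6·2)=-511/1608, b=Δ3−h3·(2M3+M4)/6=-17/402
t_q=1/2 → seg 0, τ=1/2; S=4+-736/201·τ+0·τ²+133/201·τ³=1207/536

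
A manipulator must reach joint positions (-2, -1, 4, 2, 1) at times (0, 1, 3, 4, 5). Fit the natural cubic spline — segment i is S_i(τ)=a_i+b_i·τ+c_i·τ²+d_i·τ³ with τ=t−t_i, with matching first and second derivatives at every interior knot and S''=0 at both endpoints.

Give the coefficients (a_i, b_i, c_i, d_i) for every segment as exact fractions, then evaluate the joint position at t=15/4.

  seg 0: a=-2 b=99/244 c=0 d=145/244
  seg 1: a=-1 b=267/122 c=435/244 d=-397/488
  seg 2: a=4 b=-27/61 c=-189/61 d=94/61
  seg 3: a=2 b=-123/61 c=93/61 d=-31/61
S(15/4) = 5027/1952

Δ: Δ0=1, Δ1=5/2, Δ2=-2, Δ3=-1
row 1: diag=6, rhs=9; c'=1/3, d'=3/2
row 2: denom=6−2·1/3=16/3; d'=(-27−2·3/2)/(16/3)=-45/8
row 3: denom=4−1·3/16=61/16; d'=(6−1·-45/8)/(61/16)=186/61
back: M3=186/61
back: M2=-45/8−3/16·186/61=-378/61
back: M1=3/2−1/3·-378/61=435/122
M: M0=0, M1=435/122, M2=-378/61, M3=186/61, M4=0
seg 0: a=-2, c=M0/2=0, d=(M1−M0)/(6·1)=145/244, b=Δ0−h0·(2M0+M1)/6=99/244
seg 1: a=-1, c=M1/2=435/244, d=(M2−M1)/(6·2)=-397/488, b=Δ1−h1·(2M1+M2)/6=267/122
seg 2: a=4, c=M2/2=-189/61, d=(M3−M2)/(6·1)=94/61, b=Δ2−h2·(2M2+M3)/6=-27/61
seg 3: a=2, c=M3/2=93/61, d=(M4−M3)/(6·1)=-31/61, b=Δ3−h3·(2M3+M4)/6=-123/61
t_q=15/4 → seg 2, τ=3/4; S=4+-27/61·τ+-189/61·τ²+94/61·τ³=5027/1952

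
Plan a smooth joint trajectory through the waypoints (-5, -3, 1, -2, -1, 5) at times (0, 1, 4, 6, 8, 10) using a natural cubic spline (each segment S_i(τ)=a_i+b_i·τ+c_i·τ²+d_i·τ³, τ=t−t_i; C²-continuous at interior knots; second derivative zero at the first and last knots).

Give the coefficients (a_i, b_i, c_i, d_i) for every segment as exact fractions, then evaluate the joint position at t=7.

Δ: Δ0=2, Δ1=4/3, Δ2=-3/2, Δ3=1/2, Δ4=3
row 1: diag=8, rhs=-4; c'=3/8, d'=-1/2
row 2: denom=10−3·3/8=71/8; d'=(-17−3·-1/2)/(71/8)=-124/71
row 3: denom=8−2·16/71=536/71; d'=(12−2·-124/71)/(536/71)=275/134
row 4: denom=8−2·71/268=1001/134; d'=(15−2·275/134)/(1001/134)=1460/1001
back: M4=1460/1001
back: M3=275/134−71/268·1460/1001=3335/2002
back: M2=-124/71−16/71·3335/2002=-2124/1001
back: M1=-1/2−3/8·-2124/1001=296/1001
M: M0=0, M1=296/1001, M2=-2124/1001, M3=3335/2002, M4=1460/1001, M5=0
seg 0: a=-5, c=M0/2=0, d=(M1−M0)/(6·1)=148/3003, b=Δ0−h0·(2M0+M1)/6=5858/3003
seg 1: a=-3, c=M1/2=148/1001, d=(M2−M1)/(6·3)=-110/819, b=Δ1−h1·(2M1+M2)/6=6302/3003
seg 2: a=1, c=M2/2=-1062/1001, d=(M3−M2)/(6·2)=7583/24024, b=Δ2−h2·(2M2+M3)/6=-148/231
seg 3: a=-2, c=M3/2=3335/4004, d=(M4−M3)/(6·2)=-415/24024, b=Δ3−h3·(2M3+M4)/6=-941/858
seg 4: a=-1, c=M4/2=730/1001, d=(M5−M4)/(6·2)=-365/3003, b=Δ4−h4·(2M4+M5)/6=6089/3003
t_q=7 → seg 3, τ=1; S=-2+-941/858·τ+3335/4004·τ²+-415/24024·τ³=-18267/8008

  seg 0: a=-5 b=5858/3003 c=0 d=148/3003
  seg 1: a=-3 b=6302/3003 c=148/1001 d=-110/819
  seg 2: a=1 b=-148/231 c=-1062/1001 d=7583/24024
  seg 3: a=-2 b=-941/858 c=3335/4004 d=-415/24024
  seg 4: a=-1 b=6089/3003 c=730/1001 d=-365/3003
S(7) = -18267/8008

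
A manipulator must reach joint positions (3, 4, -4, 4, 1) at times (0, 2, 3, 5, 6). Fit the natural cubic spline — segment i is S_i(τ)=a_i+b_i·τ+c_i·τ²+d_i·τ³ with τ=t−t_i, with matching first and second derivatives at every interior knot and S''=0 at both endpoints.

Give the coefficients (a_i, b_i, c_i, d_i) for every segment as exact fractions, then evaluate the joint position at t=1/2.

  seg 0: a=3 b=809/186 c=0 d=-179/186
  seg 1: a=4 b=-1339/186 c=-179/31 d=925/186
  seg 2: a=-4 b=-356/93 c=567/62 d=-973/372
  seg 3: a=4 b=127/93 c=-203/31 d=203/93
S(1/2) = 2507/496

Δ: Δ0=1/2, Δ1=-8, Δ2=4, Δ3=-3
row 1: diag=6, rhs=-51; c'=1/6, d'=-17/2
row 2: denom=6−1·1/6=35/6; d'=(72−1·-17/2)/(35/6)=69/5
row 3: denom=6−2·12/35=186/35; d'=(-42−2·69/5)/(186/35)=-406/31
back: M3=-406/31
back: M2=69/5−12/35·-406/31=567/31
back: M1=-17/2−1/6·567/31=-358/31
M: M0=0, M1=-358/31, M2=567/31, M3=-406/31, M4=0
seg 0: a=3, c=M0/2=0, d=(M1−M0)/(6·2)=-179/186, b=Δ0−h0·(2M0+M1)/6=809/186
seg 1: a=4, c=M1/2=-179/31, d=(M2−M1)/(6·1)=925/186, b=Δ1−h1·(2M1+M2)/6=-1339/186
seg 2: a=-4, c=M2/2=567/62, d=(M3−M2)/(6·2)=-973/372, b=Δ2−h2·(2M2+M3)/6=-356/93
seg 3: a=4, c=M3/2=-203/31, d=(M4−M3)/(6·1)=203/93, b=Δ3−h3·(2M3+M4)/6=127/93
t_q=1/2 → seg 0, τ=1/2; S=3+809/186·τ+0·τ²+-179/186·τ³=2507/496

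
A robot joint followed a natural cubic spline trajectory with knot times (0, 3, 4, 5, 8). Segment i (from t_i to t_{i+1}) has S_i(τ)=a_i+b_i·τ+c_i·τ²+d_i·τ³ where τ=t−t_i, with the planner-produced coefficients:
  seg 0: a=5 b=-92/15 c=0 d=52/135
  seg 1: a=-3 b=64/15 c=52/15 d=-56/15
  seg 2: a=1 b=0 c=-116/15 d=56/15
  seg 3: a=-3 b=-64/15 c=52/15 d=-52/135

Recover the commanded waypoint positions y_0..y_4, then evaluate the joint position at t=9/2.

y_0 = S_0(0) = a_0 = 5
y_1 = S_1(0) = a_1 = -3
y_2 = S_2(0) = a_2 = 1
y_3 = S_3(0) = a_3 = -3
y_4 = S_3(3) = 5
t_q=9/2 is in segment 2 (τ=1/2); S_2(τ)=-7/15

y_0=5 y_1=-3 y_2=1 y_3=-3 y_4=5
S(9/2) = -7/15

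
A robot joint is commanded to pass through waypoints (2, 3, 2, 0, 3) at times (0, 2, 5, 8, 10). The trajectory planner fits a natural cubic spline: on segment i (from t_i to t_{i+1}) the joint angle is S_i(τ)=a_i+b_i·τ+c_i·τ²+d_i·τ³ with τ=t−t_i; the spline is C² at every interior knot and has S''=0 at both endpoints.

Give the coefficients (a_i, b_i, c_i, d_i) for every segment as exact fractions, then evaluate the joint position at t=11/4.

  seg 0: a=2 b=53/85 c=0 d=-21/680
  seg 1: a=3 b=43/170 c=-63/340 d=-31/9180
  seg 2: a=2 b=-19/20 c=-11/51 d=949/9180
  seg 3: a=0 b=93/170 c=243/340 d=-81/680
S(11/4) = 67109/21760

Δ: Δ0=1/2, Δ1=-1/3, Δ2=-2/3, Δ3=3/2
row 1: diag=10, rhs=-5; c'=3/10, d'=-1/2
row 2: denom=12−3·3/10=111/10; d'=(-2−3·-1/2)/(111/10)=-5/111
row 3: denom=10−3·10/37=340/37; d'=(13−3·-5/111)/(340/37)=243/170
back: M3=243/170
back: M2=-5/111−10/37·243/170=-22/51
back: M1=-1/2−3/10·-22/51=-63/170
M: M0=0, M1=-63/170, M2=-22/51, M3=243/170, M4=0
seg 0: a=2, c=M0/2=0, d=(M1−M0)/(6·2)=-21/680, b=Δ0−h0·(2M0+M1)/6=53/85
seg 1: a=3, c=M1/2=-63/340, d=(M2−M1)/(6·3)=-31/9180, b=Δ1−h1·(2M1+M2)/6=43/170
seg 2: a=2, c=M2/2=-11/51, d=(M3−M2)/(6·3)=949/9180, b=Δ2−h2·(2M2+M3)/6=-19/20
seg 3: a=0, c=M3/2=243/340, d=(M4−M3)/(6·2)=-81/680, b=Δ3−h3·(2M3+M4)/6=93/170
t_q=11/4 → seg 1, τ=3/4; S=3+43/170·τ+-63/340·τ²+-31/9180·τ³=67109/21760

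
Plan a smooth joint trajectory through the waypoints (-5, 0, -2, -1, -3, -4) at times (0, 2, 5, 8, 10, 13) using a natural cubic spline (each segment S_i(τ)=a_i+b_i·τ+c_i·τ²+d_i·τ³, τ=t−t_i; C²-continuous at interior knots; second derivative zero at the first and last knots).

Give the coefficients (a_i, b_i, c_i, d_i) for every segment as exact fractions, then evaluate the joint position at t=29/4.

Δ: Δ0=5/2, Δ1=-2/3, Δ2=1/3, Δ3=-1, Δ4=-1/3
row 1: diag=10, rhs=-19; c'=3/10, d'=-19/10
row 2: denom=12−3·3/10=111/10; d'=(6−3·-19/10)/(111/10)=39/37
row 3: denom=10−3·10/37=340/37; d'=(-8−3·39/37)/(340/37)=-413/340
row 4: denom=10−2·37/170=813/85; d'=(4−2·-413/340)/(813/85)=1093/1626
back: M4=1093/1626
back: M3=-413/340−37/170·1093/1626=-2213/1626
back: M2=39/37−10/37·-2213/1626=1156/813
back: M1=-19/10−3/10·1156/813=-1261/542
M: M0=0, M1=-1261/542, M2=1156/813, M3=-2213/1626, M4=1093/1626, M5=0
seg 0: a=-5, c=M0/2=0, d=(M1−M0)/(6·2)=-1261/6504, b=Δ0−h0·(2M0+M1)/6=2663/813
seg 1: a=0, c=M1/2=-1261/1084, d=(M2−M1)/(6·3)=6095/29268, b=Δ1−h1·(2M1+M2)/6=1543/1626
seg 2: a=-2, c=M2/2=578/813, d=(M3−M2)/(6·3)=-4525/29268, b=Δ2−h2·(2M2+M3)/6=-1327/3252
seg 3: a=-1, c=M3/2=-2213/3252, d=(M4−M3)/(6·2)=551/3252, b=Δ3−h3·(2M3+M4)/6=-515/1626
seg 4: a=-3, c=M4/2=1093/3252, d=(M5−M4)/(6·3)=-1093/29268, b=Δ4−h4·(2M4+M5)/6=-545/542
t_q=29/4 → seg 2, τ=9/4; S=-2+-1327/3252·τ+578/813·τ²+-4525/29268·τ³=-74927/69376

  seg 0: a=-5 b=2663/813 c=0 d=-1261/6504
  seg 1: a=0 b=1543/1626 c=-1261/1084 d=6095/29268
  seg 2: a=-2 b=-1327/3252 c=578/813 d=-4525/29268
  seg 3: a=-1 b=-515/1626 c=-2213/3252 d=551/3252
  seg 4: a=-3 b=-545/542 c=1093/3252 d=-1093/29268
S(29/4) = -74927/69376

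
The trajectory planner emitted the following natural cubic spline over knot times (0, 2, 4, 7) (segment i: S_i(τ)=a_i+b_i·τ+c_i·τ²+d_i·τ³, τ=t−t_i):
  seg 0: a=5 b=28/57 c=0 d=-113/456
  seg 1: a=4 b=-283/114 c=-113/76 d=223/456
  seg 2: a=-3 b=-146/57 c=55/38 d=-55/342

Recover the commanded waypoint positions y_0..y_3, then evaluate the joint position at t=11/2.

y_0=5 y_1=4 y_2=-3 y_3=-2
S(11/2) = -1255/304

y_0 = S_0(0) = a_0 = 5
y_1 = S_1(0) = a_1 = 4
y_2 = S_2(0) = a_2 = -3
y_3 = S_2(3) = -2
t_q=11/2 is in segment 2 (τ=3/2); S_2(τ)=-1255/304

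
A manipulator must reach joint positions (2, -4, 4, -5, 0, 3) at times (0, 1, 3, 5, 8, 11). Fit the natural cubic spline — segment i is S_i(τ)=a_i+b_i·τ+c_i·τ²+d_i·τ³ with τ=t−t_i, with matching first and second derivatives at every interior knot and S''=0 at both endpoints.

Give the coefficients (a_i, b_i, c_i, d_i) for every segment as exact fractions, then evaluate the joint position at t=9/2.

Δ: Δ0=-6, Δ1=4, Δ2=-9/2, Δ3=5/3, Δ4=1
row 1: diag=6, rhs=60; c'=1/3, d'=10
row 2: denom=8−2·1/3=22/3; d'=(-51−2·10)/(22/3)=-213/22
row 3: denom=10−2·3/11=104/11; d'=(37−2·-213/22)/(104/11)=155/26
row 4: denom=12−3·33/104=1149/104; d'=(-4−3·155/26)/(1149/104)=-2276/1149
back: M4=-2276/1149
back: M3=155/26−33/104·-2276/1149=2524/383
back: M2=-213/22−3/11·2524/383=-8793/766
back: M1=10−1/3·-8793/766=10591/766
M: M0=0, M1=10591/766, M2=-8793/766, M3=2524/383, M4=-2276/1149, M5=0
seg 0: a=2, c=M0/2=0, d=(M1−M0)/(6·1)=10591/4596, b=Δ0−h0·(2M0+M1)/6=-38167/4596
seg 1: a=-4, c=M1/2=10591/1532, d=(M2−M1)/(6·2)=-2423/1149, b=Δ1−h1·(2M1+M2)/6=-3197/2298
seg 2: a=4, c=M2/2=-8793/1532, d=(M3−M2)/(6·2)=13841/9192, b=Δ2−h2·(2M2+M3)/6=2197/2298
seg 3: a=-5, c=M3/2=1262/383, d=(M4−M3)/(6·3)=-4924/10341, b=Δ3−h3·(2M3+M4)/6=-4519/1149
seg 4: a=0, c=M4/2=-1138/1149, d=(M5−M4)/(6·3)=1138/10341, b=Δ4−h4·(2M4+M5)/6=3425/1149
t_q=9/2 → seg 2, τ=3/2; S=4+2197/2298·τ+-8793/1532·τ²+13841/9192·τ³=-58779/24512

  seg 0: a=2 b=-38167/4596 c=0 d=10591/4596
  seg 1: a=-4 b=-3197/2298 c=10591/1532 d=-2423/1149
  seg 2: a=4 b=2197/2298 c=-8793/1532 d=13841/9192
  seg 3: a=-5 b=-4519/1149 c=1262/383 d=-4924/10341
  seg 4: a=0 b=3425/1149 c=-1138/1149 d=1138/10341
S(9/2) = -58779/24512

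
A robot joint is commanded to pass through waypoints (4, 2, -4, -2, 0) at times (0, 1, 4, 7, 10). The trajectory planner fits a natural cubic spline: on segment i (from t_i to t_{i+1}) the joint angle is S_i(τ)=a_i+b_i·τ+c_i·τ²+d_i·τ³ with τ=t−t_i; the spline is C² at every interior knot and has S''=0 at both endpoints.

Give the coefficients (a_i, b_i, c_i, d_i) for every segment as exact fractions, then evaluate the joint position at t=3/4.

Δ: Δ0=-2, Δ1=-2, Δ2=2/3, Δ3=2/3
row 1: diag=8, rhs=0; c'=3/8, d'=0
row 2: denom=12−3·3/8=87/8; d'=(16−3·0)/(87/8)=128/87
row 3: denom=12−3·8/29=324/29; d'=(0−3·128/87)/(324/29)=-32/81
back: M3=-32/81
back: M2=128/87−8/29·-32/81=128/81
back: M1=0−3/8·128/81=-16/27
M: M0=0, M1=-16/27, M2=128/81, M3=-32/81, M4=0
seg 0: a=4, c=M0/2=0, d=(M1−M0)/(6·1)=-8/81, b=Δ0−h0·(2M0+M1)/6=-154/81
seg 1: a=2, c=M1/2=-8/27, d=(M2−M1)/(6·3)=88/729, b=Δ1−h1·(2M1+M2)/6=-178/81
seg 2: a=-4, c=M2/2=64/81, d=(M3−M2)/(6·3)=-80/729, b=Δ2−h2·(2M2+M3)/6=-58/81
seg 3: a=-2, c=M3/2=-16/81, d=(M4−M3)/(6·3)=16/729, b=Δ3−h3·(2M3+M4)/6=86/81
t_q=3/4 → seg 0, τ=3/4; S=4+-154/81·τ+0·τ²+-8/81·τ³=547/216

  seg 0: a=4 b=-154/81 c=0 d=-8/81
  seg 1: a=2 b=-178/81 c=-8/27 d=88/729
  seg 2: a=-4 b=-58/81 c=64/81 d=-80/729
  seg 3: a=-2 b=86/81 c=-16/81 d=16/729
S(3/4) = 547/216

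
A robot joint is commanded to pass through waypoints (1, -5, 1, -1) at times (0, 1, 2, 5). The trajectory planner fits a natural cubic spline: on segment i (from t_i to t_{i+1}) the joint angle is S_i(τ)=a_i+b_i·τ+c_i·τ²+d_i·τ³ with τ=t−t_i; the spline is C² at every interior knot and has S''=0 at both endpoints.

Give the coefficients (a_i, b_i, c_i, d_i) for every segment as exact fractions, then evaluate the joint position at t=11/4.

  seg 0: a=1 b=-866/93 c=0 d=308/93
  seg 1: a=-5 b=58/93 c=308/31 d=-424/93
  seg 2: a=1 b=634/93 c=-116/31 d=116/279
S(11/4) = 2075/496

Δ: Δ0=-6, Δ1=6, Δ2=-2/3
row 1: diag=4, rhs=72; c'=1/4, d'=18
row 2: denom=8−1·1/4=31/4; d'=(-40−1·18)/(31/4)=-232/31
back: M2=-232/31
back: M1=18−1/4·-232/31=616/31
M: M0=0, M1=616/31, M2=-232/31, M3=0
seg 0: a=1, c=M0/2=0, d=(M1−M0)/(6·1)=308/93, b=Δ0−h0·(2M0+M1)/6=-866/93
seg 1: a=-5, c=M1/2=308/31, d=(M2−M1)/(6·1)=-424/93, b=Δ1−h1·(2M1+M2)/6=58/93
seg 2: a=1, c=M2/2=-116/31, d=(M3−M2)/(6·3)=116/279, b=Δ2−h2·(2M2+M3)/6=634/93
t_q=11/4 → seg 2, τ=3/4; S=1+634/93·τ+-116/31·τ²+116/279·τ³=2075/496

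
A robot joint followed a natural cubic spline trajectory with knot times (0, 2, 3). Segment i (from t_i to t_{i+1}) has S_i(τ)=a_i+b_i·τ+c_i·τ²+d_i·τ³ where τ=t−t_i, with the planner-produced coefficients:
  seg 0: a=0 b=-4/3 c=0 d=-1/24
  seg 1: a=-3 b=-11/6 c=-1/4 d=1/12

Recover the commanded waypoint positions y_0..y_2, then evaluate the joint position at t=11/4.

y_0 = S_0(0) = a_0 = 0
y_1 = S_1(0) = a_1 = -3
y_2 = S_1(1) = -5
t_q=11/4 is in segment 1 (τ=3/4); S_1(τ)=-1147/256

y_0=0 y_1=-3 y_2=-5
S(11/4) = -1147/256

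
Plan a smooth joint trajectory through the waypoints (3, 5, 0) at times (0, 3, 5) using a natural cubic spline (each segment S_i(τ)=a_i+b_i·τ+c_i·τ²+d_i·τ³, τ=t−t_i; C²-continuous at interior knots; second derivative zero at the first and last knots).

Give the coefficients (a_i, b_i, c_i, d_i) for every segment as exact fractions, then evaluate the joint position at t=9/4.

Δ: Δ0=2/3, Δ1=-5/2
row 1: diag=10, rhs=-19; c'=1/5, d'=-19/10
back: M1=-19/10
M: M0=0, M1=-19/10, M2=0
seg 0: a=3, c=M0/2=0, d=(M1−M0)/(6·3)=-19/180, b=Δ0−h0·(2M0+M1)/6=97/60
seg 1: a=5, c=M1/2=-19/20, d=(M2−M1)/(6·2)=19/120, b=Δ1−h1·(2M1+M2)/6=-37/30
t_q=9/4 → seg 0, τ=9/4; S=3+97/60·τ+0·τ²+-19/180·τ³=6957/1280

  seg 0: a=3 b=97/60 c=0 d=-19/180
  seg 1: a=5 b=-37/30 c=-19/20 d=19/120
S(9/4) = 6957/1280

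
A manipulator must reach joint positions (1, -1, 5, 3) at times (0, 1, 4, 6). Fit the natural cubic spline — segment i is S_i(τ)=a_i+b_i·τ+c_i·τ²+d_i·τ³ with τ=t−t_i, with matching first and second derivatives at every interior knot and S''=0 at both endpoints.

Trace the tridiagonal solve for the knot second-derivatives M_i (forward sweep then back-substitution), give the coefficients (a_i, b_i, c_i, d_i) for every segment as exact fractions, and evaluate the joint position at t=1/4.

Δ: Δ0=-2, Δ1=2, Δ2=-1
row 1: diag=8, rhs=24; c'=3/8, d'=3
row 2: denom=10−3·3/8=71/8; d'=(-18−3·3)/(71/8)=-216/71
back: M2=-216/71
back: M1=3−3/8·-216/71=294/71
M: M0=0, M1=294/71, M2=-216/71, M3=0
seg 0: a=1, c=M0/2=0, d=(M1−M0)/(6·1)=49/71, b=Δ0−h0·(2M0+M1)/6=-191/71
seg 1: a=-1, c=M1/2=147/71, d=(M2−M1)/(6·3)=-85/213, b=Δ1−h1·(2M1+M2)/6=-44/71
seg 2: a=5, c=M2/2=-108/71, d=(M3−M2)/(6·2)=18/71, b=Δ2−h2·(2M2+M3)/6=73/71
t_q=1/4 → seg 0, τ=1/4; S=1+-191/71·τ+0·τ²+49/71·τ³=1537/4544

  seg 0: a=1 b=-191/71 c=0 d=49/71
  seg 1: a=-1 b=-44/71 c=147/71 d=-85/213
  seg 2: a=5 b=73/71 c=-108/71 d=18/71
S(1/4) = 1537/4544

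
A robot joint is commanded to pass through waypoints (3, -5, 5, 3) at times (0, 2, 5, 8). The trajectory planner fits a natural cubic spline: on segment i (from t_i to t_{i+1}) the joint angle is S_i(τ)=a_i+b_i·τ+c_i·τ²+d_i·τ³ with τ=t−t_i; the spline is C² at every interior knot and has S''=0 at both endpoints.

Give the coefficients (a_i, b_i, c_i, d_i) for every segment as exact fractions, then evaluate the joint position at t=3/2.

Δ: Δ0=-4, Δ1=10/3, Δ2=-2/3
row 1: diag=10, rhs=44; c'=3/10, d'=22/5
row 2: denom=12−3·3/10=111/10; d'=(-24−3·22/5)/(111/10)=-124/37
back: M2=-124/37
back: M1=22/5−3/10·-124/37=200/37
M: M0=0, M1=200/37, M2=-124/37, M3=0
seg 0: a=3, c=M0/2=0, d=(M1−M0)/(6·2)=50/111, b=Δ0−h0·(2M0+M1)/6=-644/111
seg 1: a=-5, c=M1/2=100/37, d=(M2−M1)/(6·3)=-18/37, b=Δ1−h1·(2M1+M2)/6=-44/111
seg 2: a=5, c=M2/2=-62/37, d=(M3−M2)/(6·3)=62/333, b=Δ2−h2·(2M2+M3)/6=298/111
t_q=3/2 → seg 0, τ=3/2; S=3+-644/111·τ+0·τ²+50/111·τ³=-619/148

  seg 0: a=3 b=-644/111 c=0 d=50/111
  seg 1: a=-5 b=-44/111 c=100/37 d=-18/37
  seg 2: a=5 b=298/111 c=-62/37 d=62/333
S(3/2) = -619/148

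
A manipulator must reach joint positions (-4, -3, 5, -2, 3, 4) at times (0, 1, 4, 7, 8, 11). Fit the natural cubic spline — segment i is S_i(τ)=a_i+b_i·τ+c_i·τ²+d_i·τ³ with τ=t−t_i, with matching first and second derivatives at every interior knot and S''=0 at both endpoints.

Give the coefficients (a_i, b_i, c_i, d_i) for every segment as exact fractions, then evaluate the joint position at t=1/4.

  seg 0: a=-4 b=50/109 c=0 d=59/109
  seg 1: a=-3 b=227/109 c=177/109 d=-1402/2943
  seg 2: a=5 b=-113/109 c=-871/327 d=2189/2943
  seg 3: a=-2 b=334/109 c=1318/327 d=-685/327
  seg 4: a=3 b=1583/327 c=-737/327 d=737/2943
S(1/4) = -27045/6976

Δ: Δ0=1, Δ1=8/3, Δ2=-7/3, Δ3=5, Δ4=1/3
row 1: diag=8, rhs=10; c'=3/8, d'=5/4
row 2: denom=12−3·3/8=87/8; d'=(-30−3·5/4)/(87/8)=-90/29
row 3: denom=8−3·8/29=208/29; d'=(44−3·-90/29)/(208/29)=773/104
row 4: denom=8−1·29/208=1635/208; d'=(-28−1·773/104)/(1635/208)=-1474/327
back: M4=-1474/327
back: M3=773/104−29/208·-1474/327=2636/327
back: M2=-90/29−8/29·2636/327=-1742/327
back: M1=5/4−3/8·-1742/327=354/109
M: M0=0, M1=354/109, M2=-1742/327, M3=2636/327, M4=-1474/327, M5=0
seg 0: a=-4, c=M0/2=0, d=(M1−M0)/(6·1)=59/109, b=Δ0−h0·(2M0+M1)/6=50/109
seg 1: a=-3, c=M1/2=177/109, d=(M2−M1)/(6·3)=-1402/2943, b=Δ1−h1·(2M1+M2)/6=227/109
seg 2: a=5, c=M2/2=-871/327, d=(M3−M2)/(6·3)=2189/2943, b=Δ2−h2·(2M2+M3)/6=-113/109
seg 3: a=-2, c=M3/2=1318/327, d=(M4−M3)/(6·1)=-685/327, b=Δ3−h3·(2M3+M4)/6=334/109
seg 4: a=3, c=M4/2=-737/327, d=(M5−M4)/(6·3)=737/2943, b=Δ4−h4·(2M4+M5)/6=1583/327
t_q=1/4 → seg 0, τ=1/4; S=-4+50/109·τ+0·τ²+59/109·τ³=-27045/6976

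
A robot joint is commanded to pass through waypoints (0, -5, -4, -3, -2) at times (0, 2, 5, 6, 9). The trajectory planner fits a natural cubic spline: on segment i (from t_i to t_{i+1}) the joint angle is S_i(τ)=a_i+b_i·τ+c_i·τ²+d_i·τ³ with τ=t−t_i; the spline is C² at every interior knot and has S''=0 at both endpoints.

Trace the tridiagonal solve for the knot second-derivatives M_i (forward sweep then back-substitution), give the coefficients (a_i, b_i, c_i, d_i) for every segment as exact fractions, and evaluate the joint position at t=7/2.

Δ: Δ0=-5/2, Δ1=1/3, Δ2=1, Δ3=1/3
row 1: diag=10, rhs=17; c'=3/10, d'=17/10
row 2: denom=8−3·3/10=71/10; d'=(4−3·17/10)/(71/10)=-11/71
row 3: denom=8−1·10/71=558/71; d'=(-4−1·-11/71)/(558/71)=-91/186
back: M3=-91/186
back: M2=-11/71−10/71·-91/186=-8/93
back: M1=17/10−3/10·-8/93=107/62
M: M0=0, M1=107/62, M2=-8/93, M3=-91/186, M4=0
seg 0: a=0, c=M0/2=0, d=(M1−M0)/(6·2)=107/744, b=Δ0−h0·(2M0+M1)/6=-286/93
seg 1: a=-5, c=M1/2=107/124, d=(M2−M1)/(6·3)=-337/3348, b=Δ1−h1·(2M1+M2)/6=-251/186
seg 2: a=-4, c=M2/2=-4/93, d=(M3−M2)/(6·1)=-25/372, b=Δ2−h2·(2M2+M3)/6=413/372
seg 3: a=-3, c=M3/2=-91/372, d=(M4−M3)/(6·3)=91/3348, b=Δ3−h3·(2M3+M4)/6=51/62
t_q=7/2 → seg 1, τ=3/2; S=-5+-251/186·τ+107/124·τ²+-337/3348·τ³=-5379/992

  seg 0: a=0 b=-286/93 c=0 d=107/744
  seg 1: a=-5 b=-251/186 c=107/124 d=-337/3348
  seg 2: a=-4 b=413/372 c=-4/93 d=-25/372
  seg 3: a=-3 b=51/62 c=-91/372 d=91/3348
S(7/2) = -5379/992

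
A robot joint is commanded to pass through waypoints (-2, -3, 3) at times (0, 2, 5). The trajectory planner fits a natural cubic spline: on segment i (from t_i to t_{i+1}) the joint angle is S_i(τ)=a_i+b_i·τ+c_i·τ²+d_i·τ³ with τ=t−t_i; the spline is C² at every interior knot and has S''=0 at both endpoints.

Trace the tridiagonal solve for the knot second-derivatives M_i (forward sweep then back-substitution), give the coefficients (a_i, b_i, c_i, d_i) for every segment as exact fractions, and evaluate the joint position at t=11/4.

  seg 0: a=-2 b=-1 c=0 d=1/8
  seg 1: a=-3 b=1/2 c=3/4 d=-1/12
S(11/4) = -573/256

Δ: Δ0=-1/2, Δ1=2
row 1: diag=10, rhs=15; c'=3/10, d'=3/2
back: M1=3/2
M: M0=0, M1=3/2, M2=0
seg 0: a=-2, c=M0/2=0, d=(M1−M0)/(6·2)=1/8, b=Δ0−h0·(2M0+M1)/6=-1
seg 1: a=-3, c=M1/2=3/4, d=(M2−M1)/(6·3)=-1/12, b=Δ1−h1·(2M1+M2)/6=1/2
t_q=11/4 → seg 1, τ=3/4; S=-3+1/2·τ+3/4·τ²+-1/12·τ³=-573/256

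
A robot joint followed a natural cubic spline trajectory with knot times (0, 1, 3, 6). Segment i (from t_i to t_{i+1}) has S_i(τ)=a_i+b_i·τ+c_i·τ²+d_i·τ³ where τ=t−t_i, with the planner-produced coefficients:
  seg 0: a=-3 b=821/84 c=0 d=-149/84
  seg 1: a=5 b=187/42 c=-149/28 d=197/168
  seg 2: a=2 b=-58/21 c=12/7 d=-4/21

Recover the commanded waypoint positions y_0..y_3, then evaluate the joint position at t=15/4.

y_0=-3 y_1=5 y_2=2 y_3=4
S(15/4) = 13/16

y_0 = S_0(0) = a_0 = -3
y_1 = S_1(0) = a_1 = 5
y_2 = S_2(0) = a_2 = 2
y_3 = S_2(3) = 4
t_q=15/4 is in segment 2 (τ=3/4); S_2(τ)=13/16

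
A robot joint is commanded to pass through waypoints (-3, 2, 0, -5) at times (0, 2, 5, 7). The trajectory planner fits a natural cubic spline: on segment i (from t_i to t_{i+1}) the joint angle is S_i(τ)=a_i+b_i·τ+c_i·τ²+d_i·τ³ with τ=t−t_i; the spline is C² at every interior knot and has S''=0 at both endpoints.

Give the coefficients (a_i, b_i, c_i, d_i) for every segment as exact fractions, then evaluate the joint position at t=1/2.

  seg 0: a=-3 b=1679/546 c=0 d=-157/1092
  seg 1: a=2 b=737/546 c=-157/182 d=4/63
  seg 2: a=0 b=-1153/546 c=-53/182 d=53/1092
S(1/2) = -4311/2912

Δ: Δ0=5/2, Δ1=-2/3, Δ2=-5/2
row 1: diag=10, rhs=-19; c'=3/10, d'=-19/10
row 2: denom=10−3·3/10=91/10; d'=(-11−3·-19/10)/(91/10)=-53/91
back: M2=-53/91
back: M1=-19/10−3/10·-53/91=-157/91
M: M0=0, M1=-157/91, M2=-53/91, M3=0
seg 0: a=-3, c=M0/2=0, d=(M1−M0)/(6·2)=-157/1092, b=Δ0−h0·(2M0+M1)/6=1679/546
seg 1: a=2, c=M1/2=-157/182, d=(M2−M1)/(6·3)=4/63, b=Δ1−h1·(2M1+M2)/6=737/546
seg 2: a=0, c=M2/2=-53/182, d=(M3−M2)/(6·2)=53/1092, b=Δ2−h2·(2M2+M3)/6=-1153/546
t_q=1/2 → seg 0, τ=1/2; S=-3+1679/546·τ+0·τ²+-157/1092·τ³=-4311/2912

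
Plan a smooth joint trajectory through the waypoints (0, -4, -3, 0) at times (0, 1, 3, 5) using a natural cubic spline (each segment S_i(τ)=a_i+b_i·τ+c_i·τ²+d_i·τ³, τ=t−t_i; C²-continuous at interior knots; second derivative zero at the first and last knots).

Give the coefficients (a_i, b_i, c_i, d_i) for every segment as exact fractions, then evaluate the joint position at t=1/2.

  seg 0: a=0 b=-105/22 c=0 d=17/22
  seg 1: a=-4 b=-27/11 c=51/22 d=-37/88
  seg 2: a=-3 b=39/22 c=-9/44 d=3/88
S(1/2) = -403/176

Δ: Δ0=-4, Δ1=1/2, Δ2=3/2
row 1: diag=6, rhs=27; c'=1/3, d'=9/2
row 2: denom=8−2·1/3=22/3; d'=(6−2·9/2)/(22/3)=-9/22
back: M2=-9/22
back: M1=9/2−1/3·-9/22=51/11
M: M0=0, M1=51/11, M2=-9/22, M3=0
seg 0: a=0, c=M0/2=0, d=(M1−M0)/(6·1)=17/22, b=Δ0−h0·(2M0+M1)/6=-105/22
seg 1: a=-4, c=M1/2=51/22, d=(M2−M1)/(6·2)=-37/88, b=Δ1−h1·(2M1+M2)/6=-27/11
seg 2: a=-3, c=M2/2=-9/44, d=(M3−M2)/(6·2)=3/88, b=Δ2−h2·(2M2+M3)/6=39/22
t_q=1/2 → seg 0, τ=1/2; S=0+-105/22·τ+0·τ²+17/22·τ³=-403/176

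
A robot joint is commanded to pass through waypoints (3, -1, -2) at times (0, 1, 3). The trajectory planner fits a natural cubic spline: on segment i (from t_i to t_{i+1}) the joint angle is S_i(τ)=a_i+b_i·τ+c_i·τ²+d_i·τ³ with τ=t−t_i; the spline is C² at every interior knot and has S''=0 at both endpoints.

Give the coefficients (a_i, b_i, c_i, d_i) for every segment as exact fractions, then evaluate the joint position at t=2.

Δ: Δ0=-4, Δ1=-1/2
row 1: diag=6, rhs=21; c'=1/3, d'=7/2
back: M1=7/2
M: M0=0, M1=7/2, M2=0
seg 0: a=3, c=M0/2=0, d=(M1−M0)/(6·1)=7/12, b=Δ0−h0·(2M0+M1)/6=-55/12
seg 1: a=-1, c=M1/2=7/4, d=(M2−M1)/(6·2)=-7/24, b=Δ1−h1·(2M1+M2)/6=-17/6
t_q=2 → seg 1, τ=1; S=-1+-17/6·τ+7/4·τ²+-7/24·τ³=-19/8

  seg 0: a=3 b=-55/12 c=0 d=7/12
  seg 1: a=-1 b=-17/6 c=7/4 d=-7/24
S(2) = -19/8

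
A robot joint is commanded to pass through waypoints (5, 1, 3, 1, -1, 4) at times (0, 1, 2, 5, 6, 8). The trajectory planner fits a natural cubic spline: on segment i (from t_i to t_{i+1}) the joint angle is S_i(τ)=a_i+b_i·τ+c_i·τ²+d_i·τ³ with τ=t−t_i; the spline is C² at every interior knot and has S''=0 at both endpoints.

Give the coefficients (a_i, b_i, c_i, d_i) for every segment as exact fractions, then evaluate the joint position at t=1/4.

  seg 0: a=5 b=-41903/7446 c=0 d=12119/7446
  seg 1: a=1 b=-2773/3723 c=12119/2482 d=-15919/7446
  seg 2: a=3 b=19411/7446 c=-1900/1241 d=3275/22338
  seg 3: a=1 b=-9757/3723 c=-525/2482 d=6197/7446
  seg 4: a=-1 b=-4073/7446 c=2836/1241 d=-1418/3723
S(1/4) = 574797/158848

Δ: Δ0=-4, Δ1=2, Δ2=-2/3, Δ3=-2, Δ4=5/2
row 1: diag=4, rhs=36; c'=1/4, d'=9
row 2: denom=8−1·1/4=31/4; d'=(-16−1·9)/(31/4)=-100/31
row 3: denom=8−3·12/31=212/31; d'=(-8−3·-100/31)/(212/31)=13/53
row 4: denom=6−1·31/212=1241/212; d'=(27−1·13/53)/(1241/212)=5672/1241
back: M4=5672/1241
back: M3=13/53−31/212·5672/1241=-525/1241
back: M2=-100/31−12/31·-525/1241=-3800/1241
back: M1=9−1/4·-3800/1241=12119/1241
M: M0=0, M1=12119/1241, M2=-3800/1241, M3=-525/1241, M4=5672/1241, M5=0
seg 0: a=5, c=M0/2=0, d=(M1−M0)/(6·1)=12119/7446, b=Δ0−h0·(2M0+M1)/6=-41903/7446
seg 1: a=1, c=M1/2=12119/2482, d=(M2−M1)/(6·1)=-15919/7446, b=Δ1−h1·(2M1+M2)/6=-2773/3723
seg 2: a=3, c=M2/2=-1900/1241, d=(M3−M2)/(6·3)=3275/22338, b=Δ2−h2·(2M2+M3)/6=19411/7446
seg 3: a=1, c=M3/2=-525/2482, d=(M4−M3)/(6·1)=6197/7446, b=Δ3−h3·(2M3+M4)/6=-9757/3723
seg 4: a=-1, c=M4/2=2836/1241, d=(M5−M4)/(6·2)=-1418/3723, b=Δ4−h4·(2M4+M5)/6=-4073/7446
t_q=1/4 → seg 0, τ=1/4; S=5+-41903/7446·τ+0·τ²+12119/7446·τ³=574797/158848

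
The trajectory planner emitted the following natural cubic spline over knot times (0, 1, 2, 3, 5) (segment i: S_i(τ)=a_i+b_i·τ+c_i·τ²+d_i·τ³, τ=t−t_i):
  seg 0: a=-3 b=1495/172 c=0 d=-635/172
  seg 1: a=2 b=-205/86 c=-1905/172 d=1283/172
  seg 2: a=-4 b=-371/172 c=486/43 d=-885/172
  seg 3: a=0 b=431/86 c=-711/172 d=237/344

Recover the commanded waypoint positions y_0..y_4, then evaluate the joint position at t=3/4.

y_0=-3 y_1=2 y_2=-4 y_3=0 y_4=-1
S(3/4) = 21591/11008

y_0 = S_0(0) = a_0 = -3
y_1 = S_1(0) = a_1 = 2
y_2 = S_2(0) = a_2 = -4
y_3 = S_3(0) = a_3 = 0
y_4 = S_3(2) = -1
t_q=3/4 is in segment 0 (τ=3/4); S_0(τ)=21591/11008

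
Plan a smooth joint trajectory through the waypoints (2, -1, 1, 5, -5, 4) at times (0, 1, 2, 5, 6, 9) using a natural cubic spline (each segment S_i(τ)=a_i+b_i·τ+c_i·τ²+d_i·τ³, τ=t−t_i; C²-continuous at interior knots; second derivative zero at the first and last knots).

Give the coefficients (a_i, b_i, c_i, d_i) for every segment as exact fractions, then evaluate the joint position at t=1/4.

  seg 0: a=2 b=-6886/1665 c=0 d=1891/1665
  seg 1: a=-1 b=-1213/1665 c=1891/555 d=-226/333
  seg 2: a=1 b=6743/1665 c=761/555 d=-11372/14985
  seg 3: a=5 b=-2735/333 c=-9089/1665 d=2038/555
  seg 4: a=-5 b=-13511/1665 c=9253/1665 d=-9253/14985
S(1/4) = 6989/7104

Δ: Δ0=-3, Δ1=2, Δ2=4/3, Δ3=-10, Δ4=3
row 1: diag=4, rhs=30; c'=1/4, d'=15/2
row 2: denom=8−1·1/4=31/4; d'=(-4−1·15/2)/(31/4)=-46/31
row 3: denom=8−3·12/31=212/31; d'=(-68−3·-46/31)/(212/31)=-985/106
row 4: denom=8−1·31/212=1665/212; d'=(78−1·-985/106)/(1665/212)=18506/1665
back: M4=18506/1665
back: M3=-985/106−31/212·18506/1665=-18178/1665
back: M2=-46/31−12/31·-18178/1665=1522/555
back: M1=15/2−1/4·1522/555=3782/555
M: M0=0, M1=3782/555, M2=1522/555, M3=-18178/1665, M4=18506/1665, M5=0
seg 0: a=2, c=M0/2=0, d=(M1−M0)/(6·1)=1891/1665, b=Δ0−h0·(2M0+M1)/6=-6886/1665
seg 1: a=-1, c=M1/2=1891/555, d=(M2−M1)/(6·1)=-226/333, b=Δ1−h1·(2M1+M2)/6=-1213/1665
seg 2: a=1, c=M2/2=761/555, d=(M3−M2)/(6·3)=-11372/14985, b=Δ2−h2·(2M2+M3)/6=6743/1665
seg 3: a=5, c=M3/2=-9089/1665, d=(M4−M3)/(6·1)=2038/555, b=Δ3−h3·(2M3+M4)/6=-2735/333
seg 4: a=-5, c=M4/2=9253/1665, d=(M5−M4)/(6·3)=-9253/14985, b=Δ4−h4·(2M4+M5)/6=-13511/1665
t_q=1/4 → seg 0, τ=1/4; S=2+-6886/1665·τ+0·τ²+1891/1665·τ³=6989/7104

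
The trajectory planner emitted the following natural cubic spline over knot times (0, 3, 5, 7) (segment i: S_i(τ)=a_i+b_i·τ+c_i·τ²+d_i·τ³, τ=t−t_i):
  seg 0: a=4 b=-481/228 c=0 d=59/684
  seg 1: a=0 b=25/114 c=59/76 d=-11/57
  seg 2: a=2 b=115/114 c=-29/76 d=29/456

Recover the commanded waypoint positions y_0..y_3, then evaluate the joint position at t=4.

y_0=4 y_1=0 y_2=2 y_3=3
S(4) = 61/76

y_0 = S_0(0) = a_0 = 4
y_1 = S_1(0) = a_1 = 0
y_2 = S_2(0) = a_2 = 2
y_3 = S_2(2) = 3
t_q=4 is in segment 1 (τ=1); S_1(τ)=61/76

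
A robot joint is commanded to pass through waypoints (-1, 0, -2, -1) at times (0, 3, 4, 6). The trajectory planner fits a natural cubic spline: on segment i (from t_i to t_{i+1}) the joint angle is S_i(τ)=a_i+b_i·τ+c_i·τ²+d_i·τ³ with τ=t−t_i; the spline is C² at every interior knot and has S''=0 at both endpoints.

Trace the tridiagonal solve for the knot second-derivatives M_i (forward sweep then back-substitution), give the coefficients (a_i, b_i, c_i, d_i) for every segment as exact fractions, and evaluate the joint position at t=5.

  seg 0: a=-1 b=391/282 c=0 d=-11/94
  seg 1: a=0 b=-250/141 c=-99/94 d=233/282
  seg 2: a=-2 b=-395/282 c=67/47 d=-67/282
S(5) = -104/47

Δ: Δ0=1/3, Δ1=-2, Δ2=1/2
row 1: diag=8, rhs=-14; c'=1/8, d'=-7/4
row 2: denom=6−1·1/8=47/8; d'=(15−1·-7/4)/(47/8)=134/47
back: M2=134/47
back: M1=-7/4−1/8·134/47=-99/47
M: M0=0, M1=-99/47, M2=134/47, M3=0
seg 0: a=-1, c=M0/2=0, d=(M1−M0)/(6·3)=-11/94, b=Δ0−h0·(2M0+M1)/6=391/282
seg 1: a=0, c=M1/2=-99/94, d=(M2−M1)/(6·1)=233/282, b=Δ1−h1·(2M1+M2)/6=-250/141
seg 2: a=-2, c=M2/2=67/47, d=(M3−M2)/(6·2)=-67/282, b=Δ2−h2·(2M2+M3)/6=-395/282
t_q=5 → seg 2, τ=1; S=-2+-395/282·τ+67/47·τ²+-67/282·τ³=-104/47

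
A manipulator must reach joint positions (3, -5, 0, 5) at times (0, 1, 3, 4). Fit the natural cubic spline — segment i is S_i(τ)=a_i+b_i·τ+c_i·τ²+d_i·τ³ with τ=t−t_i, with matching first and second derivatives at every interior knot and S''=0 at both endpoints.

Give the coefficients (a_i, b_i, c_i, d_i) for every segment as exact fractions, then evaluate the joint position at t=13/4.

Δ: Δ0=-8, Δ1=5/2, Δ2=5
row 1: diag=6, rhs=63; c'=1/3, d'=21/2
row 2: denom=6−2·1/3=16/3; d'=(15−2·21/2)/(16/3)=-9/8
back: M2=-9/8
back: M1=21/2−1/3·-9/8=87/8
M: M0=0, M1=87/8, M2=-9/8, M3=0
seg 0: a=3, c=M0/2=0, d=(M1−M0)/(6·1)=29/16, b=Δ0−h0·(2M0+M1)/6=-157/16
seg 1: a=-5, c=M1/2=87/16, d=(M2−M1)/(6·2)=-1, b=Δ1−h1·(2M1+M2)/6=-35/8
seg 2: a=0, c=M2/2=-9/16, d=(M3−M2)/(6·1)=3/16, b=Δ2−h2·(2M2+M3)/6=43/8
t_q=13/4 → seg 2, τ=1/4; S=0+43/8·τ+-9/16·τ²+3/16·τ³=1343/1024

  seg 0: a=3 b=-157/16 c=0 d=29/16
  seg 1: a=-5 b=-35/8 c=87/16 d=-1
  seg 2: a=0 b=43/8 c=-9/16 d=3/16
S(13/4) = 1343/1024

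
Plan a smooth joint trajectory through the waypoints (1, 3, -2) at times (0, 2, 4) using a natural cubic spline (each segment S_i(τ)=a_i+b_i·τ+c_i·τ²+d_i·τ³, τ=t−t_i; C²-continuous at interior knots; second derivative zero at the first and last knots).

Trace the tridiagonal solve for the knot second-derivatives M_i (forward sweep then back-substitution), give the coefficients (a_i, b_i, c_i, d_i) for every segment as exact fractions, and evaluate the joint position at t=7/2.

Δ: Δ0=1, Δ1=-5/2
row 1: diag=8, rhs=-21; c'=1/4, d'=-21/8
back: M1=-21/8
M: M0=0, M1=-21/8, M2=0
seg 0: a=1, c=M0/2=0, d=(M1−M0)/(6·2)=-7/32, b=Δ0−h0·(2M0+M1)/6=15/8
seg 1: a=3, c=M1/2=-21/16, d=(M2−M1)/(6·2)=7/32, b=Δ1−h1·(2M1+M2)/6=-3/4
t_q=7/2 → seg 1, τ=3/2; S=3+-3/4·τ+-21/16·τ²+7/32·τ³=-87/256

  seg 0: a=1 b=15/8 c=0 d=-7/32
  seg 1: a=3 b=-3/4 c=-21/16 d=7/32
S(7/2) = -87/256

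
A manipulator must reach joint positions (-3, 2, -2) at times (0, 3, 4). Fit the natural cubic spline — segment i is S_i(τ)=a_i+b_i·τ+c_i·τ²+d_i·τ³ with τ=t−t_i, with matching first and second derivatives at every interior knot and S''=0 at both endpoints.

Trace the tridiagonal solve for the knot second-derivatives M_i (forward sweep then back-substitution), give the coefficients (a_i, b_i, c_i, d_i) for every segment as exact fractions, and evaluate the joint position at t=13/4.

Δ: Δ0=5/3, Δ1=-4
row 1: diag=8, rhs=-34; c'=1/8, d'=-17/4
back: M1=-17/4
M: M0=0, M1=-17/4, M2=0
seg 0: a=-3, c=M0/2=0, d=(M1−M0)/(6·3)=-17/72, b=Δ0−h0·(2M0+M1)/6=91/24
seg 1: a=2, c=M1/2=-17/8, d=(M2−M1)/(6·1)=17/24, b=Δ1−h1·(2M1+M2)/6=-31/12
t_q=13/4 → seg 1, τ=1/4; S=2+-31/12·τ+-17/8·τ²+17/24·τ³=631/512

  seg 0: a=-3 b=91/24 c=0 d=-17/72
  seg 1: a=2 b=-31/12 c=-17/8 d=17/24
S(13/4) = 631/512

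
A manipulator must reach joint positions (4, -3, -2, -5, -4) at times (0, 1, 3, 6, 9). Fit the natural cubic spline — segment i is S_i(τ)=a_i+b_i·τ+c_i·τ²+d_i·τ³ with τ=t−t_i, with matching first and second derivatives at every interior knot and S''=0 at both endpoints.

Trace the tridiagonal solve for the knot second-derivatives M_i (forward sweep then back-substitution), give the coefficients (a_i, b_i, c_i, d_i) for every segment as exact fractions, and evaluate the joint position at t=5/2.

Δ: Δ0=-7, Δ1=1/2, Δ2=-1, Δ3=1/3
row 1: diag=6, rhs=45; c'=1/3, d'=15/2
row 2: denom=10−2·1/3=28/3; d'=(-9−2·15/2)/(28/3)=-18/7
row 3: denom=12−3·9/28=309/28; d'=(8−3·-18/7)/(309/28)=440/309
back: M3=440/309
back: M2=-18/7−9/28·440/309=-312/103
back: M1=15/2−1/3·-312/103=1753/206
M: M0=0, M1=1753/206, M2=-312/103, M3=440/309, M4=0
seg 0: a=4, c=M0/2=0, d=(M1−M0)/(6·1)=1753/1236, b=Δ0−h0·(2M0+M1)/6=-10405/1236
seg 1: a=-3, c=M1/2=1753/412, d=(M2−M1)/(6·2)=-2377/2472, b=Δ1−h1·(2M1+M2)/6=-2573/618
seg 2: a=-2, c=M2/2=-156/103, d=(M3−M2)/(6·3)=688/2781, b=Δ2−h2·(2M2+M3)/6=407/309
seg 3: a=-5, c=M3/2=220/309, d=(M4−M3)/(6·3)=-220/2781, b=Δ3−h3·(2M3+M4)/6=-337/309
t_q=5/2 → seg 1, τ=3/2; S=-3+-2573/618·τ+1753/412·τ²+-2377/2472·τ³=-19229/6592

  seg 0: a=4 b=-10405/1236 c=0 d=1753/1236
  seg 1: a=-3 b=-2573/618 c=1753/412 d=-2377/2472
  seg 2: a=-2 b=407/309 c=-156/103 d=688/2781
  seg 3: a=-5 b=-337/309 c=220/309 d=-220/2781
S(5/2) = -19229/6592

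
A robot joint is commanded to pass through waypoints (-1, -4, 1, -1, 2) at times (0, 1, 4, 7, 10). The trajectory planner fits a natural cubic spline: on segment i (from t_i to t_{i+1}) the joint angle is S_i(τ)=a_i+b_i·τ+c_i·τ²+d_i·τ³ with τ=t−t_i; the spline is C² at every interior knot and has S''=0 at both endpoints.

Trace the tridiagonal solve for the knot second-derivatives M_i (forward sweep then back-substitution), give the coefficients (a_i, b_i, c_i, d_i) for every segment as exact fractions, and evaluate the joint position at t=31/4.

Δ: Δ0=-3, Δ1=5/3, Δ2=-2/3, Δ3=1
row 1: diag=8, rhs=28; c'=3/8, d'=7/2
row 2: denom=12−3·3/8=87/8; d'=(-14−3·7/2)/(87/8)=-196/87
row 3: denom=12−3·8/29=324/29; d'=(10−3·-196/87)/(324/29)=3/2
back: M3=3/2
back: M2=-196/87−8/29·3/2=-8/3
back: M1=7/2−3/8·-8/3=9/2
M: M0=0, M1=9/2, M2=-8/3, M3=3/2, M4=0
seg 0: a=-1, c=M0/2=0, d=(M1−M0)/(6·1)=3/4, b=Δ0−h0·(2M0+M1)/6=-15/4
seg 1: a=-4, c=M1/2=9/4, d=(M2−M1)/(6·3)=-43/108, b=Δ1−h1·(2M1+M2)/6=-3/2
seg 2: a=1, c=M2/2=-4/3, d=(M3−M2)/(6·3)=25/108, b=Δ2−h2·(2M2+M3)/6=5/4
seg 3: a=-1, c=M3/2=3/4, d=(M4−M3)/(6·3)=-1/12, b=Δ3−h3·(2M3+M4)/6=-1/2
t_q=31/4 → seg 3, τ=3/4; S=-1+-1/2·τ+3/4·τ²+-1/12·τ³=-253/256

  seg 0: a=-1 b=-15/4 c=0 d=3/4
  seg 1: a=-4 b=-3/2 c=9/4 d=-43/108
  seg 2: a=1 b=5/4 c=-4/3 d=25/108
  seg 3: a=-1 b=-1/2 c=3/4 d=-1/12
S(31/4) = -253/256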